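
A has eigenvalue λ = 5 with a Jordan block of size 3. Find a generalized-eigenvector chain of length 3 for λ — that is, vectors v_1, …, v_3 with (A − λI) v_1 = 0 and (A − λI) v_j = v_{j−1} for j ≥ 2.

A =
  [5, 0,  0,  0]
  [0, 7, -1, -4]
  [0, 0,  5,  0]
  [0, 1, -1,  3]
A Jordan chain for λ = 5 of length 3:
v_1 = (0, 2, 0, 1)ᵀ
v_2 = (0, -1, 0, -1)ᵀ
v_3 = (0, 0, 1, 0)ᵀ

Let N = A − (5)·I. We want v_3 with N^3 v_3 = 0 but N^2 v_3 ≠ 0; then v_{j-1} := N · v_j for j = 3, …, 2.

Pick v_3 = (0, 0, 1, 0)ᵀ.
Then v_2 = N · v_3 = (0, -1, 0, -1)ᵀ.
Then v_1 = N · v_2 = (0, 2, 0, 1)ᵀ.

Sanity check: (A − (5)·I) v_1 = (0, 0, 0, 0)ᵀ = 0. ✓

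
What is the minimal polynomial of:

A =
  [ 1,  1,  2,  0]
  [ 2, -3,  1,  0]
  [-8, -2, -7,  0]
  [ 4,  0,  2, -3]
x^3 + 9*x^2 + 27*x + 27

The characteristic polynomial is χ_A(x) = (x + 3)^4, so the eigenvalues are known. The minimal polynomial is
  m_A(x) = Π_λ (x − λ)^{k_λ}
where k_λ is the size of the *largest* Jordan block for λ (equivalently, the smallest k with (A − λI)^k v = 0 for every generalised eigenvector v of λ).

  λ = -3: largest Jordan block has size 3, contributing (x + 3)^3

So m_A(x) = (x + 3)^3 = x^3 + 9*x^2 + 27*x + 27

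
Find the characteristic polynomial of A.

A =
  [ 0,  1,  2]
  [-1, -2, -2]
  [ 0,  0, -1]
x^3 + 3*x^2 + 3*x + 1

Expanding det(x·I − A) (e.g. by cofactor expansion or by noting that A is similar to its Jordan form J, which has the same characteristic polynomial as A) gives
  χ_A(x) = x^3 + 3*x^2 + 3*x + 1
which factors as (x + 1)^3. The eigenvalues (with algebraic multiplicities) are λ = -1 with multiplicity 3.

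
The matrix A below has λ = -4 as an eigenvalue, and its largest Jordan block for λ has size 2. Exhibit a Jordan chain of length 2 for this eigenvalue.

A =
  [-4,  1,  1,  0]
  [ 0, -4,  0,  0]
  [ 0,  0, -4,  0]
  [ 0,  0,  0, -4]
A Jordan chain for λ = -4 of length 2:
v_1 = (1, 0, 0, 0)ᵀ
v_2 = (0, 1, 0, 0)ᵀ

Let N = A − (-4)·I. We want v_2 with N^2 v_2 = 0 but N^1 v_2 ≠ 0; then v_{j-1} := N · v_j for j = 2, …, 2.

Pick v_2 = (0, 1, 0, 0)ᵀ.
Then v_1 = N · v_2 = (1, 0, 0, 0)ᵀ.

Sanity check: (A − (-4)·I) v_1 = (0, 0, 0, 0)ᵀ = 0. ✓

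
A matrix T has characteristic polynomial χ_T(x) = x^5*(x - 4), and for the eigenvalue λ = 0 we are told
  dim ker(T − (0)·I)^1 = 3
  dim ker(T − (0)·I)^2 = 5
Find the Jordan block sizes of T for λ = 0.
Block sizes for λ = 0: [2, 2, 1]

From the dimensions of kernels of powers, the number of Jordan blocks of size at least j is d_j − d_{j−1} where d_j = dim ker(N^j) (with d_0 = 0). Computing the differences gives [3, 2].
The number of blocks of size exactly k is (#blocks of size ≥ k) − (#blocks of size ≥ k + 1), so the partition is: 1 block(s) of size 1, 2 block(s) of size 2.
In nonincreasing order the block sizes are [2, 2, 1].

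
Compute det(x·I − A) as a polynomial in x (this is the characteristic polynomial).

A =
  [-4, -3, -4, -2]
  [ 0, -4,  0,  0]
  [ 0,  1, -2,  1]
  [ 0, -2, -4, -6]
x^4 + 16*x^3 + 96*x^2 + 256*x + 256

Expanding det(x·I − A) (e.g. by cofactor expansion or by noting that A is similar to its Jordan form J, which has the same characteristic polynomial as A) gives
  χ_A(x) = x^4 + 16*x^3 + 96*x^2 + 256*x + 256
which factors as (x + 4)^4. The eigenvalues (with algebraic multiplicities) are λ = -4 with multiplicity 4.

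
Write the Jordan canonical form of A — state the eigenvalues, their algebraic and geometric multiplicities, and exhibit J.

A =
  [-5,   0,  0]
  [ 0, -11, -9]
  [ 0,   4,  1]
J_2(-5) ⊕ J_1(-5)

The characteristic polynomial is
  det(x·I − A) = x^3 + 15*x^2 + 75*x + 125 = (x + 5)^3

Eigenvalues and multiplicities (the geometric multiplicity of λ is n − rank(A − λI), which equals the number of Jordan blocks for λ):
  λ = -5: algebraic multiplicity = 3, geometric multiplicity = 2

Determining the block sizes for each eigenvalue:
  λ = -5: 2 blocks summing to 3 forces exactly one block of size 2 and the rest size 1 → block sizes [2, 1]

Assembling the blocks gives a Jordan form
J =
  [-5,  1,  0]
  [ 0, -5,  0]
  [ 0,  0, -5]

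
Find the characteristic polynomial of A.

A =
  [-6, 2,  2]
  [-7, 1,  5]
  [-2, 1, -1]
x^3 + 6*x^2 + 12*x + 8

Expanding det(x·I − A) (e.g. by cofactor expansion or by noting that A is similar to its Jordan form J, which has the same characteristic polynomial as A) gives
  χ_A(x) = x^3 + 6*x^2 + 12*x + 8
which factors as (x + 2)^3. The eigenvalues (with algebraic multiplicities) are λ = -2 with multiplicity 3.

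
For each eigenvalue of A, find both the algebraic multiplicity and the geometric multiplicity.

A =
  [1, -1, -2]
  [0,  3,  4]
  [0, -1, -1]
λ = 1: alg = 3, geom = 2

Step 1 — factor the characteristic polynomial to read off the algebraic multiplicities:
  χ_A(x) = (x - 1)^3

Step 2 — compute geometric multiplicities via the rank-nullity identity g(λ) = n − rank(A − λI):
  rank(A − (1)·I) = 1, so dim ker(A − (1)·I) = n − 1 = 2

Summary:
  λ = 1: algebraic multiplicity = 3, geometric multiplicity = 2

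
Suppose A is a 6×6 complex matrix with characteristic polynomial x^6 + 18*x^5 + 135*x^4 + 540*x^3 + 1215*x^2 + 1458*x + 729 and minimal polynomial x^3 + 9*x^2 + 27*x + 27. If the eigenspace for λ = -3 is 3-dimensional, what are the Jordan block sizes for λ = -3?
Block sizes for λ = -3: [3, 2, 1]

Step 1 — from the characteristic polynomial, algebraic multiplicity of λ = -3 is 6. From dim ker(A − (-3)·I) = 3, there are exactly 3 Jordan blocks for λ = -3.
Step 2 — from the minimal polynomial, the factor (x + 3)^3 tells us the largest block for λ = -3 has size 3.
Step 3 — with total size 6, 3 blocks, and largest block 3, the block sizes (in nonincreasing order) are [3, 2, 1].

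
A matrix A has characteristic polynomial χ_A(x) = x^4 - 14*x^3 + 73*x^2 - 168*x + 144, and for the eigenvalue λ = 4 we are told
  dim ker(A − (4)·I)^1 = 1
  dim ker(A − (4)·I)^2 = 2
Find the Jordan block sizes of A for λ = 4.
Block sizes for λ = 4: [2]

From the dimensions of kernels of powers, the number of Jordan blocks of size at least j is d_j − d_{j−1} where d_j = dim ker(N^j) (with d_0 = 0). Computing the differences gives [1, 1].
The number of blocks of size exactly k is (#blocks of size ≥ k) − (#blocks of size ≥ k + 1), so the partition is: 1 block(s) of size 2.
In nonincreasing order the block sizes are [2].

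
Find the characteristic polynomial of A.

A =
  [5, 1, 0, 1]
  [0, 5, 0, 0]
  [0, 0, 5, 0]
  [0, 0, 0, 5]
x^4 - 20*x^3 + 150*x^2 - 500*x + 625

Expanding det(x·I − A) (e.g. by cofactor expansion or by noting that A is similar to its Jordan form J, which has the same characteristic polynomial as A) gives
  χ_A(x) = x^4 - 20*x^3 + 150*x^2 - 500*x + 625
which factors as (x - 5)^4. The eigenvalues (with algebraic multiplicities) are λ = 5 with multiplicity 4.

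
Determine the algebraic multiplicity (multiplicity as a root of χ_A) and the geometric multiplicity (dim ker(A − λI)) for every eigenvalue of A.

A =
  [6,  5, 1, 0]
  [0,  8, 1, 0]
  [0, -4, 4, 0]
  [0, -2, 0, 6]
λ = 6: alg = 4, geom = 2

Step 1 — factor the characteristic polynomial to read off the algebraic multiplicities:
  χ_A(x) = (x - 6)^4

Step 2 — compute geometric multiplicities via the rank-nullity identity g(λ) = n − rank(A − λI):
  rank(A − (6)·I) = 2, so dim ker(A − (6)·I) = n − 2 = 2

Summary:
  λ = 6: algebraic multiplicity = 4, geometric multiplicity = 2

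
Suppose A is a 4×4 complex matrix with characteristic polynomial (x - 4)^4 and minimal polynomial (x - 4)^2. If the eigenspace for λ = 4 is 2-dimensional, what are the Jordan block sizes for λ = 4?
Block sizes for λ = 4: [2, 2]

Step 1 — from the characteristic polynomial, algebraic multiplicity of λ = 4 is 4. From dim ker(A − (4)·I) = 2, there are exactly 2 Jordan blocks for λ = 4.
Step 2 — from the minimal polynomial, the factor (x − 4)^2 tells us the largest block for λ = 4 has size 2.
Step 3 — with total size 4, 2 blocks, and largest block 2, the block sizes (in nonincreasing order) are [2, 2].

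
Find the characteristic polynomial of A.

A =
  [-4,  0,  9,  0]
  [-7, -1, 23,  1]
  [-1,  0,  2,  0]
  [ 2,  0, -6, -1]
x^4 + 4*x^3 + 6*x^2 + 4*x + 1

Expanding det(x·I − A) (e.g. by cofactor expansion or by noting that A is similar to its Jordan form J, which has the same characteristic polynomial as A) gives
  χ_A(x) = x^4 + 4*x^3 + 6*x^2 + 4*x + 1
which factors as (x + 1)^4. The eigenvalues (with algebraic multiplicities) are λ = -1 with multiplicity 4.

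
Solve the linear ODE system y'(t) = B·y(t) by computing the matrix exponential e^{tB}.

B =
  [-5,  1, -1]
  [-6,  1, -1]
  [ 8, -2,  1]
e^{tB} =
  [t^2*exp(-t) - 4*t*exp(-t) + exp(-t), t*exp(-t), t^2*exp(-t)/2 - t*exp(-t)]
  [2*t^2*exp(-t) - 6*t*exp(-t), 2*t*exp(-t) + exp(-t), t^2*exp(-t) - t*exp(-t)]
  [-2*t^2*exp(-t) + 8*t*exp(-t), -2*t*exp(-t), -t^2*exp(-t) + 2*t*exp(-t) + exp(-t)]

Strategy: write B = P · J · P⁻¹ where J is a Jordan canonical form, so e^{tB} = P · e^{tJ} · P⁻¹, and e^{tJ} can be computed block-by-block.

B has Jordan form
J =
  [-1,  1,  0]
  [ 0, -1,  1]
  [ 0,  0, -1]
(up to reordering of blocks).

Per-block formulas:
  For a 3×3 Jordan block J_3(-1): exp(t · J_3(-1)) = e^(-1t)·(I + t·N + (t^2/2)·N^2), where N is the 3×3 nilpotent shift.

After assembling e^{tJ} and conjugating by P, we get:

e^{tB} =
  [t^2*exp(-t) - 4*t*exp(-t) + exp(-t), t*exp(-t), t^2*exp(-t)/2 - t*exp(-t)]
  [2*t^2*exp(-t) - 6*t*exp(-t), 2*t*exp(-t) + exp(-t), t^2*exp(-t) - t*exp(-t)]
  [-2*t^2*exp(-t) + 8*t*exp(-t), -2*t*exp(-t), -t^2*exp(-t) + 2*t*exp(-t) + exp(-t)]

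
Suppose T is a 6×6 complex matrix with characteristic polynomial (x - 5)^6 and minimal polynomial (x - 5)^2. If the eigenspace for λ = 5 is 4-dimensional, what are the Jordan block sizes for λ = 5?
Block sizes for λ = 5: [2, 2, 1, 1]

Step 1 — from the characteristic polynomial, algebraic multiplicity of λ = 5 is 6. From dim ker(T − (5)·I) = 4, there are exactly 4 Jordan blocks for λ = 5.
Step 2 — from the minimal polynomial, the factor (x − 5)^2 tells us the largest block for λ = 5 has size 2.
Step 3 — with total size 6, 4 blocks, and largest block 2, the block sizes (in nonincreasing order) are [2, 2, 1, 1].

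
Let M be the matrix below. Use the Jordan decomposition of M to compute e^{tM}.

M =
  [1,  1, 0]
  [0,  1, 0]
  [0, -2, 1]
e^{tM} =
  [exp(t), t*exp(t), 0]
  [0, exp(t), 0]
  [0, -2*t*exp(t), exp(t)]

Strategy: write M = P · J · P⁻¹ where J is a Jordan canonical form, so e^{tM} = P · e^{tJ} · P⁻¹, and e^{tJ} can be computed block-by-block.

M has Jordan form
J =
  [1, 1, 0]
  [0, 1, 0]
  [0, 0, 1]
(up to reordering of blocks).

Per-block formulas:
  For a 2×2 Jordan block J_2(1): exp(t · J_2(1)) = e^(1t)·(I + t·N), where N is the 2×2 nilpotent shift.
  For a 1×1 block at λ = 1: exp(t · [1]) = [e^(1t)].

After assembling e^{tJ} and conjugating by P, we get:

e^{tM} =
  [exp(t), t*exp(t), 0]
  [0, exp(t), 0]
  [0, -2*t*exp(t), exp(t)]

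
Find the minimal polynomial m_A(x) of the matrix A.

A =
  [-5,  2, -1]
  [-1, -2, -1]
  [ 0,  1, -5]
x^3 + 12*x^2 + 48*x + 64

The characteristic polynomial is χ_A(x) = (x + 4)^3, so the eigenvalues are known. The minimal polynomial is
  m_A(x) = Π_λ (x − λ)^{k_λ}
where k_λ is the size of the *largest* Jordan block for λ (equivalently, the smallest k with (A − λI)^k v = 0 for every generalised eigenvector v of λ).

  λ = -4: largest Jordan block has size 3, contributing (x + 4)^3

So m_A(x) = (x + 4)^3 = x^3 + 12*x^2 + 48*x + 64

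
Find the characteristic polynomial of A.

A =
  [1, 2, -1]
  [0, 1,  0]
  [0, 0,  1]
x^3 - 3*x^2 + 3*x - 1

Expanding det(x·I − A) (e.g. by cofactor expansion or by noting that A is similar to its Jordan form J, which has the same characteristic polynomial as A) gives
  χ_A(x) = x^3 - 3*x^2 + 3*x - 1
which factors as (x - 1)^3. The eigenvalues (with algebraic multiplicities) are λ = 1 with multiplicity 3.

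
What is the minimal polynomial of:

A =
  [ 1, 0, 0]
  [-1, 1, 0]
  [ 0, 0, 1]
x^2 - 2*x + 1

The characteristic polynomial is χ_A(x) = (x - 1)^3, so the eigenvalues are known. The minimal polynomial is
  m_A(x) = Π_λ (x − λ)^{k_λ}
where k_λ is the size of the *largest* Jordan block for λ (equivalently, the smallest k with (A − λI)^k v = 0 for every generalised eigenvector v of λ).

  λ = 1: largest Jordan block has size 2, contributing (x − 1)^2

So m_A(x) = (x - 1)^2 = x^2 - 2*x + 1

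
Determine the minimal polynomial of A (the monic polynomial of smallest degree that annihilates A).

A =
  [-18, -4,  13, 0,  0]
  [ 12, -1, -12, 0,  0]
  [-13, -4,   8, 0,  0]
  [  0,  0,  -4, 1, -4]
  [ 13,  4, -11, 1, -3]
x^4 + 12*x^3 + 46*x^2 + 60*x + 25

The characteristic polynomial is χ_A(x) = (x + 1)^3*(x + 5)^2, so the eigenvalues are known. The minimal polynomial is
  m_A(x) = Π_λ (x − λ)^{k_λ}
where k_λ is the size of the *largest* Jordan block for λ (equivalently, the smallest k with (A − λI)^k v = 0 for every generalised eigenvector v of λ).

  λ = -5: largest Jordan block has size 2, contributing (x + 5)^2
  λ = -1: largest Jordan block has size 2, contributing (x + 1)^2

So m_A(x) = (x + 1)^2*(x + 5)^2 = x^4 + 12*x^3 + 46*x^2 + 60*x + 25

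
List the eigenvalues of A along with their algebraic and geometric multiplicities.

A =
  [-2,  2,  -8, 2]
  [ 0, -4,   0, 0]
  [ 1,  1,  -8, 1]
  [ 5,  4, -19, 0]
λ = -4: alg = 2, geom = 2; λ = -3: alg = 2, geom = 1

Step 1 — factor the characteristic polynomial to read off the algebraic multiplicities:
  χ_A(x) = (x + 3)^2*(x + 4)^2

Step 2 — compute geometric multiplicities via the rank-nullity identity g(λ) = n − rank(A − λI):
  rank(A − (-4)·I) = 2, so dim ker(A − (-4)·I) = n − 2 = 2
  rank(A − (-3)·I) = 3, so dim ker(A − (-3)·I) = n − 3 = 1

Summary:
  λ = -4: algebraic multiplicity = 2, geometric multiplicity = 2
  λ = -3: algebraic multiplicity = 2, geometric multiplicity = 1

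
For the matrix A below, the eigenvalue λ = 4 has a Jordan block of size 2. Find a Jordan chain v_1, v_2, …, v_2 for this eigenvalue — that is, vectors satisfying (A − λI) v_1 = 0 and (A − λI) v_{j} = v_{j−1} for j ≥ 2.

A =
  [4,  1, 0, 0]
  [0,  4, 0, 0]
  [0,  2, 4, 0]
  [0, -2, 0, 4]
A Jordan chain for λ = 4 of length 2:
v_1 = (1, 0, 2, -2)ᵀ
v_2 = (0, 1, 0, 0)ᵀ

Let N = A − (4)·I. We want v_2 with N^2 v_2 = 0 but N^1 v_2 ≠ 0; then v_{j-1} := N · v_j for j = 2, …, 2.

Pick v_2 = (0, 1, 0, 0)ᵀ.
Then v_1 = N · v_2 = (1, 0, 2, -2)ᵀ.

Sanity check: (A − (4)·I) v_1 = (0, 0, 0, 0)ᵀ = 0. ✓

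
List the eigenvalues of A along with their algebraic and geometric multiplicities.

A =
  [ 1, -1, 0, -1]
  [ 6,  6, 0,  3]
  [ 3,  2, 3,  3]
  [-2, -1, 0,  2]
λ = 3: alg = 4, geom = 2

Step 1 — factor the characteristic polynomial to read off the algebraic multiplicities:
  χ_A(x) = (x - 3)^4

Step 2 — compute geometric multiplicities via the rank-nullity identity g(λ) = n − rank(A − λI):
  rank(A − (3)·I) = 2, so dim ker(A − (3)·I) = n − 2 = 2

Summary:
  λ = 3: algebraic multiplicity = 4, geometric multiplicity = 2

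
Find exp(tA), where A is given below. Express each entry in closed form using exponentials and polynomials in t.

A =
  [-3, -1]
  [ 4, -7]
e^{tA} =
  [2*t*exp(-5*t) + exp(-5*t), -t*exp(-5*t)]
  [4*t*exp(-5*t), -2*t*exp(-5*t) + exp(-5*t)]

Strategy: write A = P · J · P⁻¹ where J is a Jordan canonical form, so e^{tA} = P · e^{tJ} · P⁻¹, and e^{tJ} can be computed block-by-block.

A has Jordan form
J =
  [-5,  1]
  [ 0, -5]
(up to reordering of blocks).

Per-block formulas:
  For a 2×2 Jordan block J_2(-5): exp(t · J_2(-5)) = e^(-5t)·(I + t·N), where N is the 2×2 nilpotent shift.

After assembling e^{tJ} and conjugating by P, we get:

e^{tA} =
  [2*t*exp(-5*t) + exp(-5*t), -t*exp(-5*t)]
  [4*t*exp(-5*t), -2*t*exp(-5*t) + exp(-5*t)]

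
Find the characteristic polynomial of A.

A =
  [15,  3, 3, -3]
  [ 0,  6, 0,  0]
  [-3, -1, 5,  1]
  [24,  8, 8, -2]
x^4 - 24*x^3 + 216*x^2 - 864*x + 1296

Expanding det(x·I − A) (e.g. by cofactor expansion or by noting that A is similar to its Jordan form J, which has the same characteristic polynomial as A) gives
  χ_A(x) = x^4 - 24*x^3 + 216*x^2 - 864*x + 1296
which factors as (x - 6)^4. The eigenvalues (with algebraic multiplicities) are λ = 6 with multiplicity 4.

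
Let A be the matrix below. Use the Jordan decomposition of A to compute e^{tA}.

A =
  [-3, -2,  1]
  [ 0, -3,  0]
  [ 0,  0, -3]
e^{tA} =
  [exp(-3*t), -2*t*exp(-3*t), t*exp(-3*t)]
  [0, exp(-3*t), 0]
  [0, 0, exp(-3*t)]

Strategy: write A = P · J · P⁻¹ where J is a Jordan canonical form, so e^{tA} = P · e^{tJ} · P⁻¹, and e^{tJ} can be computed block-by-block.

A has Jordan form
J =
  [-3,  1,  0]
  [ 0, -3,  0]
  [ 0,  0, -3]
(up to reordering of blocks).

Per-block formulas:
  For a 1×1 block at λ = -3: exp(t · [-3]) = [e^(-3t)].
  For a 2×2 Jordan block J_2(-3): exp(t · J_2(-3)) = e^(-3t)·(I + t·N), where N is the 2×2 nilpotent shift.

After assembling e^{tJ} and conjugating by P, we get:

e^{tA} =
  [exp(-3*t), -2*t*exp(-3*t), t*exp(-3*t)]
  [0, exp(-3*t), 0]
  [0, 0, exp(-3*t)]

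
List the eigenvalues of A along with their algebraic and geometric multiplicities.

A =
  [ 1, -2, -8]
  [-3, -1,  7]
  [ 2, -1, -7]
λ = -3: alg = 1, geom = 1; λ = -2: alg = 2, geom = 1

Step 1 — factor the characteristic polynomial to read off the algebraic multiplicities:
  χ_A(x) = (x + 2)^2*(x + 3)

Step 2 — compute geometric multiplicities via the rank-nullity identity g(λ) = n − rank(A − λI):
  rank(A − (-3)·I) = 2, so dim ker(A − (-3)·I) = n − 2 = 1
  rank(A − (-2)·I) = 2, so dim ker(A − (-2)·I) = n − 2 = 1

Summary:
  λ = -3: algebraic multiplicity = 1, geometric multiplicity = 1
  λ = -2: algebraic multiplicity = 2, geometric multiplicity = 1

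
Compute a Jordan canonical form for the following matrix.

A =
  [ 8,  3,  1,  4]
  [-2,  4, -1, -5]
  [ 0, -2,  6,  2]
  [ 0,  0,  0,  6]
J_3(6) ⊕ J_1(6)

The characteristic polynomial is
  det(x·I − A) = x^4 - 24*x^3 + 216*x^2 - 864*x + 1296 = (x - 6)^4

Eigenvalues and multiplicities (the geometric multiplicity of λ is n − rank(A − λI), which equals the number of Jordan blocks for λ):
  λ = 6: algebraic multiplicity = 4, geometric multiplicity = 2

Determining the block sizes for each eigenvalue:
  λ = 6: with am = 4 and gm = 2, the partition is not yet determined (e.g. several partitions of 4 into 2 parts exist). Let N = A − (6)·I. Computing rank(N^1) = 2, rank(N^2) = 1, rank(N^3) = 0; the number of blocks of size ≥ j is rank(N^{j−1}) − rank(N^j), giving [2, 1, 1]. So we have 1 block(s) of size 3, 1 block(s) of size 1 → block sizes [3, 1]

Assembling the blocks gives a Jordan form
J =
  [6, 1, 0, 0]
  [0, 6, 1, 0]
  [0, 0, 6, 0]
  [0, 0, 0, 6]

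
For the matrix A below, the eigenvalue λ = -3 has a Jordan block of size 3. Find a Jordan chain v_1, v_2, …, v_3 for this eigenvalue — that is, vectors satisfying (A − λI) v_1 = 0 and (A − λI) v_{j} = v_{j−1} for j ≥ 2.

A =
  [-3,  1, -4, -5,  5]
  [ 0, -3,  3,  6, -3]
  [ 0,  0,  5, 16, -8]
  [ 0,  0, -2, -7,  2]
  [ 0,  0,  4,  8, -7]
A Jordan chain for λ = -3 of length 3:
v_1 = (1, 0, 0, 0, 0)ᵀ
v_2 = (-4, 3, 8, -2, 4)ᵀ
v_3 = (0, 0, 1, 0, 0)ᵀ

Let N = A − (-3)·I. We want v_3 with N^3 v_3 = 0 but N^2 v_3 ≠ 0; then v_{j-1} := N · v_j for j = 3, …, 2.

Pick v_3 = (0, 0, 1, 0, 0)ᵀ.
Then v_2 = N · v_3 = (-4, 3, 8, -2, 4)ᵀ.
Then v_1 = N · v_2 = (1, 0, 0, 0, 0)ᵀ.

Sanity check: (A − (-3)·I) v_1 = (0, 0, 0, 0, 0)ᵀ = 0. ✓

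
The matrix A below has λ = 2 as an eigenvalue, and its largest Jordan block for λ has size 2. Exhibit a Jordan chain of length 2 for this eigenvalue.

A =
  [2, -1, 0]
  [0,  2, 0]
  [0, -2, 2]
A Jordan chain for λ = 2 of length 2:
v_1 = (-1, 0, -2)ᵀ
v_2 = (0, 1, 0)ᵀ

Let N = A − (2)·I. We want v_2 with N^2 v_2 = 0 but N^1 v_2 ≠ 0; then v_{j-1} := N · v_j for j = 2, …, 2.

Pick v_2 = (0, 1, 0)ᵀ.
Then v_1 = N · v_2 = (-1, 0, -2)ᵀ.

Sanity check: (A − (2)·I) v_1 = (0, 0, 0)ᵀ = 0. ✓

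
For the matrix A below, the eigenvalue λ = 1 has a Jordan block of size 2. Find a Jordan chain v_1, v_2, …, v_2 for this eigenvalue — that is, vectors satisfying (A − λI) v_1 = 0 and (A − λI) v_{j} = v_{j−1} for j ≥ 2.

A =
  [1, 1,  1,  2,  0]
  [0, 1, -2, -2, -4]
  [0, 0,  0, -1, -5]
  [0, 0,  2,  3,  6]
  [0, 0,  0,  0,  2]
A Jordan chain for λ = 1 of length 2:
v_1 = (1, 0, 0, 0, 0)ᵀ
v_2 = (0, 1, 0, 0, 0)ᵀ

Let N = A − (1)·I. We want v_2 with N^2 v_2 = 0 but N^1 v_2 ≠ 0; then v_{j-1} := N · v_j for j = 2, …, 2.

Pick v_2 = (0, 1, 0, 0, 0)ᵀ.
Then v_1 = N · v_2 = (1, 0, 0, 0, 0)ᵀ.

Sanity check: (A − (1)·I) v_1 = (0, 0, 0, 0, 0)ᵀ = 0. ✓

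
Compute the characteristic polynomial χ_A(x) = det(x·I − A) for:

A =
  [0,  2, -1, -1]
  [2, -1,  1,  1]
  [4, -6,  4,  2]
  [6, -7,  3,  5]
x^4 - 8*x^3 + 24*x^2 - 32*x + 16

Expanding det(x·I − A) (e.g. by cofactor expansion or by noting that A is similar to its Jordan form J, which has the same characteristic polynomial as A) gives
  χ_A(x) = x^4 - 8*x^3 + 24*x^2 - 32*x + 16
which factors as (x - 2)^4. The eigenvalues (with algebraic multiplicities) are λ = 2 with multiplicity 4.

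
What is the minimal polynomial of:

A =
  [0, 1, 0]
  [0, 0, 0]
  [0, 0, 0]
x^2

The characteristic polynomial is χ_A(x) = x^3, so the eigenvalues are known. The minimal polynomial is
  m_A(x) = Π_λ (x − λ)^{k_λ}
where k_λ is the size of the *largest* Jordan block for λ (equivalently, the smallest k with (A − λI)^k v = 0 for every generalised eigenvector v of λ).

  λ = 0: largest Jordan block has size 2, contributing (x − 0)^2

So m_A(x) = x^2 = x^2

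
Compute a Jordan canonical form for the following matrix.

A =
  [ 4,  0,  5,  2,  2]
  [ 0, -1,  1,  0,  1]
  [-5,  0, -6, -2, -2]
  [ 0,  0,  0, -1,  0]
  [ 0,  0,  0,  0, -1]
J_3(-1) ⊕ J_1(-1) ⊕ J_1(-1)

The characteristic polynomial is
  det(x·I − A) = x^5 + 5*x^4 + 10*x^3 + 10*x^2 + 5*x + 1 = (x + 1)^5

Eigenvalues and multiplicities (the geometric multiplicity of λ is n − rank(A − λI), which equals the number of Jordan blocks for λ):
  λ = -1: algebraic multiplicity = 5, geometric multiplicity = 3

Determining the block sizes for each eigenvalue:
  λ = -1: with am = 5 and gm = 3, the partition is not yet determined (e.g. several partitions of 5 into 3 parts exist). Let N = A − (-1)·I. Computing rank(N^1) = 2, rank(N^2) = 1, rank(N^3) = 0; the number of blocks of size ≥ j is rank(N^{j−1}) − rank(N^j), giving [3, 1, 1]. So we have 1 block(s) of size 3, 2 block(s) of size 1 → block sizes [3, 1, 1]

Assembling the blocks gives a Jordan form
J =
  [-1,  1,  0,  0,  0]
  [ 0, -1,  1,  0,  0]
  [ 0,  0, -1,  0,  0]
  [ 0,  0,  0, -1,  0]
  [ 0,  0,  0,  0, -1]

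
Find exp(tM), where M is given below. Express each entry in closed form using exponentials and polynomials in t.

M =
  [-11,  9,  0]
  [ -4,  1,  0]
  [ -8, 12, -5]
e^{tM} =
  [-6*t*exp(-5*t) + exp(-5*t), 9*t*exp(-5*t), 0]
  [-4*t*exp(-5*t), 6*t*exp(-5*t) + exp(-5*t), 0]
  [-8*t*exp(-5*t), 12*t*exp(-5*t), exp(-5*t)]

Strategy: write M = P · J · P⁻¹ where J is a Jordan canonical form, so e^{tM} = P · e^{tJ} · P⁻¹, and e^{tJ} can be computed block-by-block.

M has Jordan form
J =
  [-5,  1,  0]
  [ 0, -5,  0]
  [ 0,  0, -5]
(up to reordering of blocks).

Per-block formulas:
  For a 1×1 block at λ = -5: exp(t · [-5]) = [e^(-5t)].
  For a 2×2 Jordan block J_2(-5): exp(t · J_2(-5)) = e^(-5t)·(I + t·N), where N is the 2×2 nilpotent shift.

After assembling e^{tJ} and conjugating by P, we get:

e^{tM} =
  [-6*t*exp(-5*t) + exp(-5*t), 9*t*exp(-5*t), 0]
  [-4*t*exp(-5*t), 6*t*exp(-5*t) + exp(-5*t), 0]
  [-8*t*exp(-5*t), 12*t*exp(-5*t), exp(-5*t)]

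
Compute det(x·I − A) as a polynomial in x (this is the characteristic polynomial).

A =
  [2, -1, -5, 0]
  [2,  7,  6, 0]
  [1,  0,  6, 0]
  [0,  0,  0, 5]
x^4 - 20*x^3 + 150*x^2 - 500*x + 625

Expanding det(x·I − A) (e.g. by cofactor expansion or by noting that A is similar to its Jordan form J, which has the same characteristic polynomial as A) gives
  χ_A(x) = x^4 - 20*x^3 + 150*x^2 - 500*x + 625
which factors as (x - 5)^4. The eigenvalues (with algebraic multiplicities) are λ = 5 with multiplicity 4.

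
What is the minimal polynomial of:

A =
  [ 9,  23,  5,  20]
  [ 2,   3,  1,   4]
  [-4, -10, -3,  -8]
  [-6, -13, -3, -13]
x^3 + 3*x^2 + 3*x + 1

The characteristic polynomial is χ_A(x) = (x + 1)^4, so the eigenvalues are known. The minimal polynomial is
  m_A(x) = Π_λ (x − λ)^{k_λ}
where k_λ is the size of the *largest* Jordan block for λ (equivalently, the smallest k with (A − λI)^k v = 0 for every generalised eigenvector v of λ).

  λ = -1: largest Jordan block has size 3, contributing (x + 1)^3

So m_A(x) = (x + 1)^3 = x^3 + 3*x^2 + 3*x + 1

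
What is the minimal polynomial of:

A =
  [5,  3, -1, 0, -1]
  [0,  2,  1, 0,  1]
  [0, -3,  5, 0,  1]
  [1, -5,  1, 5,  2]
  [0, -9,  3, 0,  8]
x^3 - 15*x^2 + 75*x - 125

The characteristic polynomial is χ_A(x) = (x - 5)^5, so the eigenvalues are known. The minimal polynomial is
  m_A(x) = Π_λ (x − λ)^{k_λ}
where k_λ is the size of the *largest* Jordan block for λ (equivalently, the smallest k with (A − λI)^k v = 0 for every generalised eigenvector v of λ).

  λ = 5: largest Jordan block has size 3, contributing (x − 5)^3

So m_A(x) = (x - 5)^3 = x^3 - 15*x^2 + 75*x - 125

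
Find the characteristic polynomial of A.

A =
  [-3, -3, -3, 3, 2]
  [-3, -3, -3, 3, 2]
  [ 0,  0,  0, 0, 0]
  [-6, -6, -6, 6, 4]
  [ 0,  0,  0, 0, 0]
x^5

Expanding det(x·I − A) (e.g. by cofactor expansion or by noting that A is similar to its Jordan form J, which has the same characteristic polynomial as A) gives
  χ_A(x) = x^5
which factors as x^5. The eigenvalues (with algebraic multiplicities) are λ = 0 with multiplicity 5.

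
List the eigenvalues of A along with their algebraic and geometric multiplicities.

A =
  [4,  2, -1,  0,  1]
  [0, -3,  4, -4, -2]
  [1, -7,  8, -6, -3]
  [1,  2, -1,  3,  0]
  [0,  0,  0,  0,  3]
λ = 3: alg = 5, geom = 2

Step 1 — factor the characteristic polynomial to read off the algebraic multiplicities:
  χ_A(x) = (x - 3)^5

Step 2 — compute geometric multiplicities via the rank-nullity identity g(λ) = n − rank(A − λI):
  rank(A − (3)·I) = 3, so dim ker(A − (3)·I) = n − 3 = 2

Summary:
  λ = 3: algebraic multiplicity = 5, geometric multiplicity = 2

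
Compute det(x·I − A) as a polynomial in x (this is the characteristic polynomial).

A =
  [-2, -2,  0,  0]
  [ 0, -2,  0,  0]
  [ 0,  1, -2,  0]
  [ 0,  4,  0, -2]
x^4 + 8*x^3 + 24*x^2 + 32*x + 16

Expanding det(x·I − A) (e.g. by cofactor expansion or by noting that A is similar to its Jordan form J, which has the same characteristic polynomial as A) gives
  χ_A(x) = x^4 + 8*x^3 + 24*x^2 + 32*x + 16
which factors as (x + 2)^4. The eigenvalues (with algebraic multiplicities) are λ = -2 with multiplicity 4.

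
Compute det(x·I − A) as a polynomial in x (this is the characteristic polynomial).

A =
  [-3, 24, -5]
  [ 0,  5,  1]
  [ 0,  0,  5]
x^3 - 7*x^2 - 5*x + 75

Expanding det(x·I − A) (e.g. by cofactor expansion or by noting that A is similar to its Jordan form J, which has the same characteristic polynomial as A) gives
  χ_A(x) = x^3 - 7*x^2 - 5*x + 75
which factors as (x - 5)^2*(x + 3). The eigenvalues (with algebraic multiplicities) are λ = -3 with multiplicity 1, λ = 5 with multiplicity 2.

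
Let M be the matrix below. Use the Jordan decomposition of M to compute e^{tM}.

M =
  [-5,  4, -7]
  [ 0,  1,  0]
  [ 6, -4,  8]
e^{tM} =
  [-6*exp(2*t) + 7*exp(t), 4*exp(2*t) - 4*exp(t), -7*exp(2*t) + 7*exp(t)]
  [0, exp(t), 0]
  [6*exp(2*t) - 6*exp(t), -4*exp(2*t) + 4*exp(t), 7*exp(2*t) - 6*exp(t)]

Strategy: write M = P · J · P⁻¹ where J is a Jordan canonical form, so e^{tM} = P · e^{tJ} · P⁻¹, and e^{tJ} can be computed block-by-block.

M has Jordan form
J =
  [1, 0, 0]
  [0, 1, 0]
  [0, 0, 2]
(up to reordering of blocks).

Per-block formulas:
  For a 1×1 block at λ = 2: exp(t · [2]) = [e^(2t)].
  For a 1×1 block at λ = 1: exp(t · [1]) = [e^(1t)].

After assembling e^{tJ} and conjugating by P, we get:

e^{tM} =
  [-6*exp(2*t) + 7*exp(t), 4*exp(2*t) - 4*exp(t), -7*exp(2*t) + 7*exp(t)]
  [0, exp(t), 0]
  [6*exp(2*t) - 6*exp(t), -4*exp(2*t) + 4*exp(t), 7*exp(2*t) - 6*exp(t)]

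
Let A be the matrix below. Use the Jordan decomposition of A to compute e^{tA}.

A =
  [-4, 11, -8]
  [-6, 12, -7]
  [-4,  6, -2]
e^{tA} =
  [t^2*exp(2*t) - 6*t*exp(2*t) + exp(2*t), -2*t^2*exp(2*t) + 11*t*exp(2*t), 3*t^2*exp(2*t)/2 - 8*t*exp(2*t)]
  [2*t^2*exp(2*t) - 6*t*exp(2*t), -4*t^2*exp(2*t) + 10*t*exp(2*t) + exp(2*t), 3*t^2*exp(2*t) - 7*t*exp(2*t)]
  [2*t^2*exp(2*t) - 4*t*exp(2*t), -4*t^2*exp(2*t) + 6*t*exp(2*t), 3*t^2*exp(2*t) - 4*t*exp(2*t) + exp(2*t)]

Strategy: write A = P · J · P⁻¹ where J is a Jordan canonical form, so e^{tA} = P · e^{tJ} · P⁻¹, and e^{tJ} can be computed block-by-block.

A has Jordan form
J =
  [2, 1, 0]
  [0, 2, 1]
  [0, 0, 2]
(up to reordering of blocks).

Per-block formulas:
  For a 3×3 Jordan block J_3(2): exp(t · J_3(2)) = e^(2t)·(I + t·N + (t^2/2)·N^2), where N is the 3×3 nilpotent shift.

After assembling e^{tJ} and conjugating by P, we get:

e^{tA} =
  [t^2*exp(2*t) - 6*t*exp(2*t) + exp(2*t), -2*t^2*exp(2*t) + 11*t*exp(2*t), 3*t^2*exp(2*t)/2 - 8*t*exp(2*t)]
  [2*t^2*exp(2*t) - 6*t*exp(2*t), -4*t^2*exp(2*t) + 10*t*exp(2*t) + exp(2*t), 3*t^2*exp(2*t) - 7*t*exp(2*t)]
  [2*t^2*exp(2*t) - 4*t*exp(2*t), -4*t^2*exp(2*t) + 6*t*exp(2*t), 3*t^2*exp(2*t) - 4*t*exp(2*t) + exp(2*t)]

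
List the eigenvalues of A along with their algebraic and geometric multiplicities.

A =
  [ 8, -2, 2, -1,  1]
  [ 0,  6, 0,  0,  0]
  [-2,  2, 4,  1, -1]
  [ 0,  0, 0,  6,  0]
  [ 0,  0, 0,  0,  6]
λ = 6: alg = 5, geom = 4

Step 1 — factor the characteristic polynomial to read off the algebraic multiplicities:
  χ_A(x) = (x - 6)^5

Step 2 — compute geometric multiplicities via the rank-nullity identity g(λ) = n − rank(A − λI):
  rank(A − (6)·I) = 1, so dim ker(A − (6)·I) = n − 1 = 4

Summary:
  λ = 6: algebraic multiplicity = 5, geometric multiplicity = 4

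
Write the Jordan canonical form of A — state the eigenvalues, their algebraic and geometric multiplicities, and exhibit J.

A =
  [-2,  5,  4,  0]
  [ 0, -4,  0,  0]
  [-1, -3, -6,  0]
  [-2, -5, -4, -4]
J_3(-4) ⊕ J_1(-4)

The characteristic polynomial is
  det(x·I − A) = x^4 + 16*x^3 + 96*x^2 + 256*x + 256 = (x + 4)^4

Eigenvalues and multiplicities (the geometric multiplicity of λ is n − rank(A − λI), which equals the number of Jordan blocks for λ):
  λ = -4: algebraic multiplicity = 4, geometric multiplicity = 2

Determining the block sizes for each eigenvalue:
  λ = -4: with am = 4 and gm = 2, the partition is not yet determined (e.g. several partitions of 4 into 2 parts exist). Let N = A − (-4)·I. Computing rank(N^1) = 2, rank(N^2) = 1, rank(N^3) = 0; the number of blocks of size ≥ j is rank(N^{j−1}) − rank(N^j), giving [2, 1, 1]. So we have 1 block(s) of size 3, 1 block(s) of size 1 → block sizes [3, 1]

Assembling the blocks gives a Jordan form
J =
  [-4,  1,  0,  0]
  [ 0, -4,  1,  0]
  [ 0,  0, -4,  0]
  [ 0,  0,  0, -4]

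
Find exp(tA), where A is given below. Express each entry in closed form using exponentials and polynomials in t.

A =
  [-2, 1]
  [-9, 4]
e^{tA} =
  [-3*t*exp(t) + exp(t), t*exp(t)]
  [-9*t*exp(t), 3*t*exp(t) + exp(t)]

Strategy: write A = P · J · P⁻¹ where J is a Jordan canonical form, so e^{tA} = P · e^{tJ} · P⁻¹, and e^{tJ} can be computed block-by-block.

A has Jordan form
J =
  [1, 1]
  [0, 1]
(up to reordering of blocks).

Per-block formulas:
  For a 2×2 Jordan block J_2(1): exp(t · J_2(1)) = e^(1t)·(I + t·N), where N is the 2×2 nilpotent shift.

After assembling e^{tJ} and conjugating by P, we get:

e^{tA} =
  [-3*t*exp(t) + exp(t), t*exp(t)]
  [-9*t*exp(t), 3*t*exp(t) + exp(t)]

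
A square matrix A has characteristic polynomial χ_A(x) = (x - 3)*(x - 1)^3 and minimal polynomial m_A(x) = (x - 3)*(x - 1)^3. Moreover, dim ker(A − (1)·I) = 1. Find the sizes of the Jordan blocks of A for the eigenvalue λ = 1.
Block sizes for λ = 1: [3]

Step 1 — from the characteristic polynomial, algebraic multiplicity of λ = 1 is 3. From dim ker(A − (1)·I) = 1, there are exactly 1 Jordan blocks for λ = 1.
Step 2 — from the minimal polynomial, the factor (x − 1)^3 tells us the largest block for λ = 1 has size 3.
Step 3 — with total size 3, 1 blocks, and largest block 3, the block sizes (in nonincreasing order) are [3].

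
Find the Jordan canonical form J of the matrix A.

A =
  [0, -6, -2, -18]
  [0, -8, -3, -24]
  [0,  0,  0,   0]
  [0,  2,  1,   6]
J_1(-2) ⊕ J_2(0) ⊕ J_1(0)

The characteristic polynomial is
  det(x·I − A) = x^4 + 2*x^3 = x^3*(x + 2)

Eigenvalues and multiplicities (the geometric multiplicity of λ is n − rank(A − λI), which equals the number of Jordan blocks for λ):
  λ = -2: algebraic multiplicity = 1, geometric multiplicity = 1
  λ = 0: algebraic multiplicity = 3, geometric multiplicity = 2

Determining the block sizes for each eigenvalue:
  λ = -2: one block (gm = 1), so the single block has size am = 1 → block sizes [1]
  λ = 0: 2 blocks summing to 3 forces exactly one block of size 2 and the rest size 1 → block sizes [2, 1]

Assembling the blocks gives a Jordan form
J =
  [-2, 0, 0, 0]
  [ 0, 0, 1, 0]
  [ 0, 0, 0, 0]
  [ 0, 0, 0, 0]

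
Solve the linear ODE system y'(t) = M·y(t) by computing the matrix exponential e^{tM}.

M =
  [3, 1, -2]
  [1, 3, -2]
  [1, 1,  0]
e^{tM} =
  [t*exp(2*t) + exp(2*t), t*exp(2*t), -2*t*exp(2*t)]
  [t*exp(2*t), t*exp(2*t) + exp(2*t), -2*t*exp(2*t)]
  [t*exp(2*t), t*exp(2*t), -2*t*exp(2*t) + exp(2*t)]

Strategy: write M = P · J · P⁻¹ where J is a Jordan canonical form, so e^{tM} = P · e^{tJ} · P⁻¹, and e^{tJ} can be computed block-by-block.

M has Jordan form
J =
  [2, 1, 0]
  [0, 2, 0]
  [0, 0, 2]
(up to reordering of blocks).

Per-block formulas:
  For a 2×2 Jordan block J_2(2): exp(t · J_2(2)) = e^(2t)·(I + t·N), where N is the 2×2 nilpotent shift.
  For a 1×1 block at λ = 2: exp(t · [2]) = [e^(2t)].

After assembling e^{tJ} and conjugating by P, we get:

e^{tM} =
  [t*exp(2*t) + exp(2*t), t*exp(2*t), -2*t*exp(2*t)]
  [t*exp(2*t), t*exp(2*t) + exp(2*t), -2*t*exp(2*t)]
  [t*exp(2*t), t*exp(2*t), -2*t*exp(2*t) + exp(2*t)]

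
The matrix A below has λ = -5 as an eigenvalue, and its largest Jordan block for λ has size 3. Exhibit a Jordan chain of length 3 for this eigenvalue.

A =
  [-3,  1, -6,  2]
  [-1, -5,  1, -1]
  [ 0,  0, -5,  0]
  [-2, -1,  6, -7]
A Jordan chain for λ = -5 of length 3:
v_1 = (-1, 0, 0, 1)ᵀ
v_2 = (2, -1, 0, -2)ᵀ
v_3 = (1, 0, 0, 0)ᵀ

Let N = A − (-5)·I. We want v_3 with N^3 v_3 = 0 but N^2 v_3 ≠ 0; then v_{j-1} := N · v_j for j = 3, …, 2.

Pick v_3 = (1, 0, 0, 0)ᵀ.
Then v_2 = N · v_3 = (2, -1, 0, -2)ᵀ.
Then v_1 = N · v_2 = (-1, 0, 0, 1)ᵀ.

Sanity check: (A − (-5)·I) v_1 = (0, 0, 0, 0)ᵀ = 0. ✓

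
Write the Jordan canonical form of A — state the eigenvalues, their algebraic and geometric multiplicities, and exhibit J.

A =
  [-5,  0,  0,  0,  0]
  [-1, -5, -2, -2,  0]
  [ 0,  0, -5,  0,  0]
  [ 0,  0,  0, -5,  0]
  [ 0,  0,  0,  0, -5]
J_2(-5) ⊕ J_1(-5) ⊕ J_1(-5) ⊕ J_1(-5)

The characteristic polynomial is
  det(x·I − A) = x^5 + 25*x^4 + 250*x^3 + 1250*x^2 + 3125*x + 3125 = (x + 5)^5

Eigenvalues and multiplicities (the geometric multiplicity of λ is n − rank(A − λI), which equals the number of Jordan blocks for λ):
  λ = -5: algebraic multiplicity = 5, geometric multiplicity = 4

Determining the block sizes for each eigenvalue:
  λ = -5: 4 blocks summing to 5 forces exactly one block of size 2 and the rest size 1 → block sizes [2, 1, 1, 1]

Assembling the blocks gives a Jordan form
J =
  [-5,  1,  0,  0,  0]
  [ 0, -5,  0,  0,  0]
  [ 0,  0, -5,  0,  0]
  [ 0,  0,  0, -5,  0]
  [ 0,  0,  0,  0, -5]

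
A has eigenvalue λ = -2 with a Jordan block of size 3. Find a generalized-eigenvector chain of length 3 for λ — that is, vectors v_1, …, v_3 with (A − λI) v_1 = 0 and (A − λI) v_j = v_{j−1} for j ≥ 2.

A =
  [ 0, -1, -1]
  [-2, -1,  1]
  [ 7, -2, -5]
A Jordan chain for λ = -2 of length 3:
v_1 = (-1, 1, -3)ᵀ
v_2 = (2, -2, 7)ᵀ
v_3 = (1, 0, 0)ᵀ

Let N = A − (-2)·I. We want v_3 with N^3 v_3 = 0 but N^2 v_3 ≠ 0; then v_{j-1} := N · v_j for j = 3, …, 2.

Pick v_3 = (1, 0, 0)ᵀ.
Then v_2 = N · v_3 = (2, -2, 7)ᵀ.
Then v_1 = N · v_2 = (-1, 1, -3)ᵀ.

Sanity check: (A − (-2)·I) v_1 = (0, 0, 0)ᵀ = 0. ✓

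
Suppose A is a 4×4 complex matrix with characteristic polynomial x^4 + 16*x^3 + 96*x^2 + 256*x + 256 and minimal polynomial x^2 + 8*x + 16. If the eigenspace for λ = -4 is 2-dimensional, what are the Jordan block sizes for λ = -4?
Block sizes for λ = -4: [2, 2]

Step 1 — from the characteristic polynomial, algebraic multiplicity of λ = -4 is 4. From dim ker(A − (-4)·I) = 2, there are exactly 2 Jordan blocks for λ = -4.
Step 2 — from the minimal polynomial, the factor (x + 4)^2 tells us the largest block for λ = -4 has size 2.
Step 3 — with total size 4, 2 blocks, and largest block 2, the block sizes (in nonincreasing order) are [2, 2].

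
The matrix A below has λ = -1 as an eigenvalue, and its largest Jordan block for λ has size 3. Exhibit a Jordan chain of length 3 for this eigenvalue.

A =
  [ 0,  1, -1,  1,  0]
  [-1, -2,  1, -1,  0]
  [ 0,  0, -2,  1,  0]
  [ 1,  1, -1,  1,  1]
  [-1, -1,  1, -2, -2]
A Jordan chain for λ = -1 of length 3:
v_1 = (1, -1, 1, 1, -1)ᵀ
v_2 = (1, -1, 0, 1, -1)ᵀ
v_3 = (1, 0, 0, 0, 0)ᵀ

Let N = A − (-1)·I. We want v_3 with N^3 v_3 = 0 but N^2 v_3 ≠ 0; then v_{j-1} := N · v_j for j = 3, …, 2.

Pick v_3 = (1, 0, 0, 0, 0)ᵀ.
Then v_2 = N · v_3 = (1, -1, 0, 1, -1)ᵀ.
Then v_1 = N · v_2 = (1, -1, 1, 1, -1)ᵀ.

Sanity check: (A − (-1)·I) v_1 = (0, 0, 0, 0, 0)ᵀ = 0. ✓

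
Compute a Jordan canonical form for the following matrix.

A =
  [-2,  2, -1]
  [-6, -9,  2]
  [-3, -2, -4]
J_2(-5) ⊕ J_1(-5)

The characteristic polynomial is
  det(x·I − A) = x^3 + 15*x^2 + 75*x + 125 = (x + 5)^3

Eigenvalues and multiplicities (the geometric multiplicity of λ is n − rank(A − λI), which equals the number of Jordan blocks for λ):
  λ = -5: algebraic multiplicity = 3, geometric multiplicity = 2

Determining the block sizes for each eigenvalue:
  λ = -5: 2 blocks summing to 3 forces exactly one block of size 2 and the rest size 1 → block sizes [2, 1]

Assembling the blocks gives a Jordan form
J =
  [-5,  1,  0]
  [ 0, -5,  0]
  [ 0,  0, -5]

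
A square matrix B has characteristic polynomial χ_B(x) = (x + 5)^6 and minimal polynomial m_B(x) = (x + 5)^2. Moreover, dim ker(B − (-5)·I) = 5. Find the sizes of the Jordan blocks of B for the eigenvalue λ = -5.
Block sizes for λ = -5: [2, 1, 1, 1, 1]

Step 1 — from the characteristic polynomial, algebraic multiplicity of λ = -5 is 6. From dim ker(B − (-5)·I) = 5, there are exactly 5 Jordan blocks for λ = -5.
Step 2 — from the minimal polynomial, the factor (x + 5)^2 tells us the largest block for λ = -5 has size 2.
Step 3 — with total size 6, 5 blocks, and largest block 2, the block sizes (in nonincreasing order) are [2, 1, 1, 1, 1].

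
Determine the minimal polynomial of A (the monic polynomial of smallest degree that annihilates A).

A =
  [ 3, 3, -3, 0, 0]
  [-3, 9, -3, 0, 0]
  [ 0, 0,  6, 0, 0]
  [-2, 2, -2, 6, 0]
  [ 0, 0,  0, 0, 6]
x^2 - 12*x + 36

The characteristic polynomial is χ_A(x) = (x - 6)^5, so the eigenvalues are known. The minimal polynomial is
  m_A(x) = Π_λ (x − λ)^{k_λ}
where k_λ is the size of the *largest* Jordan block for λ (equivalently, the smallest k with (A − λI)^k v = 0 for every generalised eigenvector v of λ).

  λ = 6: largest Jordan block has size 2, contributing (x − 6)^2

So m_A(x) = (x - 6)^2 = x^2 - 12*x + 36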